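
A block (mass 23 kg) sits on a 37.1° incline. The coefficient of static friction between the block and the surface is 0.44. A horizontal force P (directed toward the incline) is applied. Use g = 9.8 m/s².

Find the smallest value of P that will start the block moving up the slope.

P ≈ 404 N

At impending motion up the slope, friction acts down-slope at its limit: f = μ_s N.
Perpendicular to the incline: N = m g cos θ + P sin θ.
Along the incline: P cos θ = m g sin θ + μ_s N = m g sin θ + μ_s (m g cos θ + P sin θ).
Solving, P (cos θ − μ_s sin θ) = m g (sin θ + μ_s cos θ), so P = 23×9.8×(sin 37.1° + 0.44 cos 37.1°)/(cos 37.1° − 0.44 sin 37.1°) = 225×0.9541/0.5322 = 404 N.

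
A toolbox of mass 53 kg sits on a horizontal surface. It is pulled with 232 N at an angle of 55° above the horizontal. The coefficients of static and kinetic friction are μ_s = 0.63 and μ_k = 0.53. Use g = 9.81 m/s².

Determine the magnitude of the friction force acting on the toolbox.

f ≈ 133 N

Vertical equilibrium gives N = m g − P sin α = 329.9 N.
For equilibrium, f = P cos α = 232×cos 55° = 133.1 N.
The static-friction limit is μ_s N = 207.8 N.
Since 133.1 N does not exceed the limit, the toolbox stays at rest and f = 133 N.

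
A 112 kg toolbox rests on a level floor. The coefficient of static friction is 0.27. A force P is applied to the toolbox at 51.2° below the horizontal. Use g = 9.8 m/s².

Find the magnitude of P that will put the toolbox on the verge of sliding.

P ≈ 712 N

N = m g + P sin α (the push presses the toolbox into the level floor).
At impending slip, P cos α = μ_s N = μ_s (m g + P sin α).
Solving: P (cos α − μ_s sin α) = μ_s m g → P = 0.27×1100/(cos 51.2° − 0.27 sin 51.2°) = 296/0.4162 = 712 N.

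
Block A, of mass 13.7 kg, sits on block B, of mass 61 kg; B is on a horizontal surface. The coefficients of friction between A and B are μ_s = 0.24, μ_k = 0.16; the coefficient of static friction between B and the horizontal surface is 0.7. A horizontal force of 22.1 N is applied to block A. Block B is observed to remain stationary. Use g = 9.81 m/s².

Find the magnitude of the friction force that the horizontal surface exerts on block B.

Between the blocks, N₁ = m_A g = 134.4 N.
So the A–B interface can sustain at most μ_s N₁ = 32.26 N of static friction.
P = 22.1 N is within that limit, so A and B move together (both at rest); the A–B friction is simply f₁ = P = 22.1 N.
By Newton's third law B feels 22.1 N forward from A. With B stationary, the floor's static friction on B balances it: f₂ = 22.1 N (well within μ_s(m_A+m_B)g = 513 N).

f ≈ 22.1 N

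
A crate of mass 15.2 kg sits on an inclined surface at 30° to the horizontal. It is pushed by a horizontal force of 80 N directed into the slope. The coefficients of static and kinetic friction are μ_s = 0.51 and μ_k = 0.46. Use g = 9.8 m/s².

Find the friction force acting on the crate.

f ≈ 5.2 N (up the incline)

The horizontal push has a component P sin θ into the surface, so N = m g cos θ + P sin θ = 129 + 40 = 169 N.
Parallel to the incline: P cos θ − m g sin θ = 69.28 − 74.48 = -5.198 N; the friction needed to balance this is 5.198 N acting up the slope.
The limit of static friction is μ_s N = 86.19 N.
|f_req| = 5.198 ≤ 86.19 N → the crate is in equilibrium; friction equals the required value.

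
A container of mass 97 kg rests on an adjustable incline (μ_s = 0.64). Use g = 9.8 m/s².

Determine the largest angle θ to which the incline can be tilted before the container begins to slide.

θ_max ≈ 32.6°

At the slip threshold, m g sin θ = μ_s · m g cos θ, so tan θ = μ_s.
θ_max = arctan(0.64) = 32.6°.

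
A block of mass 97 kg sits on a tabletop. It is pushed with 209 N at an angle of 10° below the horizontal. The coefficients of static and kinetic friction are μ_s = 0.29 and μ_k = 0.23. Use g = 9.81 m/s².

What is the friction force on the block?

The vertical component of P adds to the normal force: N = m g + P sin α = 951.6 + 36.29 = 987.9 N.
For equilibrium, f = P cos α = 209×cos 10° = 205.8 N.
The static-friction limit is μ_s N = 286.5 N.
Since 205.8 N does not exceed the limit, the block stays at rest and f = 206 N.

f ≈ 206 N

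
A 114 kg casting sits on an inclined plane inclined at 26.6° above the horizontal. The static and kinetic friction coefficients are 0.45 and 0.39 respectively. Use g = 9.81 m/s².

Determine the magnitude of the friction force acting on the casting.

Normal force: N = m g cos θ = 114 × 9.81 × cos 26.6° = 1000 N.
Along the slope the weight component is m g sin θ = 500.7 N; friction must supply exactly this, acting up-slope.
Maximum static friction available: μ_s N = 0.45 × 1000 = 450 N.
|500.7| exceeds 450 N, so the casting slips down-slope; friction is kinetic, f = μ_k N = 0.39×1000 = 390 N.

f ≈ 390 N (up the incline)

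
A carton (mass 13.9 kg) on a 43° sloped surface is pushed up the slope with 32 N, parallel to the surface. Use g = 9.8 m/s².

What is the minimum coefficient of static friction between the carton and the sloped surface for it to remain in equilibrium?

μ_s,min ≈ 0.611

N = m g cos θ = 99.63 N.
Friction must make up the shortfall along the incline: f = m g sin θ − P = 92.9 − 32 = 60.9 N.
At the threshold f = μ_s N, so μ_s,min = 60.9/99.63 = 0.611.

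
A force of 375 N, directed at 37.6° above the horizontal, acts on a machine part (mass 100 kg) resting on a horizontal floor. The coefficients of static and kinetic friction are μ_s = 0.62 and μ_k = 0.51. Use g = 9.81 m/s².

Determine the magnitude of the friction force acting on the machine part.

f ≈ 297 N

N = m g − P sin α = 981 − 375×sin 37.6° = 752.2 N.
Horizontally, friction must balance P cos α = 297.1 N.
μ_s N = 0.62 × 752.2 = 466.4 N.
Since 297.1 N does not exceed the limit, the machine part stays at rest and f = 297 N.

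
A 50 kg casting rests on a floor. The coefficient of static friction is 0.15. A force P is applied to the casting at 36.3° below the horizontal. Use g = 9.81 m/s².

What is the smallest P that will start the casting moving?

P ≈ 103 N

N = m g + P sin α (the push presses the casting into the floor).
At impending slip, P cos α = μ_s N = μ_s (m g + P sin α).
Solving: P (cos α − μ_s sin α) = μ_s m g → P = 0.15×490/(cos 36.3° − 0.15 sin 36.3°) = 73.6/0.7171 = 103 N.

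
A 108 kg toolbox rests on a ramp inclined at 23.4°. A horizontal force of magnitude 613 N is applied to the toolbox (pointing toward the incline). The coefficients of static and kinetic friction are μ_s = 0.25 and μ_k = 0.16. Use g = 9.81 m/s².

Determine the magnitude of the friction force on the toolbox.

Normal direction: N = m g cos θ + P sin θ = 1216 N.
Parallel to the incline: P cos θ − m g sin θ = 562.6 − 420.8 = 141.8 N; the friction needed to balance this is 141.8 N acting down the slope.
Maximum static friction: μ_s N = 0.25 × 1216 = 303.9 N.
|f_req| = 141.8 ≤ 303.9 N → the toolbox is in equilibrium; friction equals the required value.

f ≈ 142 N (down the incline)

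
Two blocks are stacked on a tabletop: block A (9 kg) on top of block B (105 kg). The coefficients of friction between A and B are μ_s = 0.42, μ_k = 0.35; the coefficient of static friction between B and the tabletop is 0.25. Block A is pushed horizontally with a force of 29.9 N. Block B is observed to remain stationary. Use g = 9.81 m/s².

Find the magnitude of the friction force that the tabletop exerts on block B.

Between the blocks, N₁ = m_A g = 88.29 N.
So the A–B interface can sustain at most μ_s N₁ = 37.08 N of static friction.
Since P = 29.9 N ≤ 37.08 N, A does not slip on B; friction on A equals P = 29.9 N.
B experiences an equal 29.9 N forward from A (third law). B is in equilibrium, so the floor supplies f₂ = 29.9 N of static friction (limit μ_s(m_A+m_B)g = 279.6 N, not exceeded).

f ≈ 29.9 N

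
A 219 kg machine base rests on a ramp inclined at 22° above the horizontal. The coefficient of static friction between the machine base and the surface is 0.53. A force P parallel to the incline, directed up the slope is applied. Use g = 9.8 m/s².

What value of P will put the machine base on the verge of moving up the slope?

At impending motion up the slope, friction acts down-slope at its limit: f = μ_s N.
P is parallel to the surface, so N = m g cos θ = 1990 N.
Along the incline: P = m g sin θ + μ_s N = 804 + 0.53×1990 = 1860 N.

P ≈ 1860 N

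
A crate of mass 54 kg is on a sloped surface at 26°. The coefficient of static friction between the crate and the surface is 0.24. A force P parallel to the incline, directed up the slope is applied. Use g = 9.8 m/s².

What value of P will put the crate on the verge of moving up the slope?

P ≈ 346 N

At impending motion up the slope, friction acts down-slope at its limit: f = μ_s N.
P is parallel to the surface, so N = m g cos θ = 476 N.
Along the incline: P = m g sin θ + μ_s N = 232 + 0.24×476 = 346 N.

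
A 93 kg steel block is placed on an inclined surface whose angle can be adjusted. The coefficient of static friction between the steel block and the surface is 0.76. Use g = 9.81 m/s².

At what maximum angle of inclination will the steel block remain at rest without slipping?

At the slip threshold, m g sin θ = μ_s · m g cos θ, so tan θ = μ_s.
θ_max = arctan(0.76) = 37.2°.

θ_max ≈ 37.2°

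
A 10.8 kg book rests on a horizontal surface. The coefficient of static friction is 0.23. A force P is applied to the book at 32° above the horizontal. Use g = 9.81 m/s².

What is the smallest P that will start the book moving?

N = m g − P sin α (the pull lifts the book).
At impending slip, P cos α = μ_s N = μ_s (m g − P sin α).
Solving: P (cos α + μ_s sin α) = μ_s m g → P = 0.23×106/(cos 32° + 0.23 sin 32°) = 24.4/0.9699 = 25.1 N.

P ≈ 25.1 N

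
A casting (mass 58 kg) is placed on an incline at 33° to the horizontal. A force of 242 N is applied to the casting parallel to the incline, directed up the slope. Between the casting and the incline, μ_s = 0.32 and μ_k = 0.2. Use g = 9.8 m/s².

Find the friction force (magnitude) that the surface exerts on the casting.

Perpendicular to the surface, N = m g cos θ = 58·9.8·cos 33° = 476.7 N.
Parallel to the incline, ΣF = 0 gives f = m g sin θ − P = 309.6 − 242 = 67.57 N (up-slope positive).
Maximum static friction available: μ_s N = 0.32 × 476.7 = 152.5 N.
Since |67.57| ≤ 152.5 N, the casting remains in static equilibrium and friction takes exactly the required value.

f ≈ 67.6 N (up the incline)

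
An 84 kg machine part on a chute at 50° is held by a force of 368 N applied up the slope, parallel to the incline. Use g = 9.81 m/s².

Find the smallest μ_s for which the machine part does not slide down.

N = m g cos θ = 529.7 N.
Friction must make up the shortfall along the incline: f = m g sin θ − P = 631.3 − 368 = 263.3 N.
At the threshold f = μ_s N, so μ_s,min = 263.3/529.7 = 0.497.

μ_s,min ≈ 0.497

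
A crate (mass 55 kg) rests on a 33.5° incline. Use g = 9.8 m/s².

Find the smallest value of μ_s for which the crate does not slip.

μ_s,min ≈ 0.662

At the slip threshold m g sin θ = μ_s m g cos θ, so μ_s,min = tan θ.
μ_s,min = tan 33.5° = 0.662.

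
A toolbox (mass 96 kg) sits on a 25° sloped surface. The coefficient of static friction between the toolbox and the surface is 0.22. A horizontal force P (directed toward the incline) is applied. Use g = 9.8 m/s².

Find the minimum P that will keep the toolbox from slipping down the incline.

P_min ≈ 210 N

The toolbox tends to slide down (tan θ > μ_s), so at the point of impending slip friction acts up-slope at its limit: f = μ_s N.
Perpendicular to the incline: N = m g cos θ + P sin θ.
Along the incline: P cos θ + μ_s N = m g sin θ, i.e. P cos θ + μ_s (m g cos θ + P sin θ) = m g sin θ.
Solving, P (cos θ + μ_s sin θ) = m g (sin θ − μ_s cos θ), so P = 941×0.2232/0.9993 = 210 N.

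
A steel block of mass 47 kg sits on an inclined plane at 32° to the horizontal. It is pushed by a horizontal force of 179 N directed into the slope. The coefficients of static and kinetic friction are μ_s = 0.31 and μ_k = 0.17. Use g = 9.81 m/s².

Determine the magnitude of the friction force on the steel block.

f ≈ 92.5 N (up the incline)

Normal direction: N = m g cos θ + P sin θ = 485.9 N.
Parallel to the incline: P cos θ − m g sin θ = 151.8 − 244.3 = -92.53 N; the friction needed to balance this is 92.53 N acting up the slope.
The limit of static friction is μ_s N = 150.6 N.
|f_req| = 92.53 ≤ 150.6 N → the steel block is in equilibrium; friction equals the required value.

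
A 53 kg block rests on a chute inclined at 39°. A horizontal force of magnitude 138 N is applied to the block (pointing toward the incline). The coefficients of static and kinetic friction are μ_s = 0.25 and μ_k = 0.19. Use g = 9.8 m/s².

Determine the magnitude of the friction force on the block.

f ≈ 93.2 N (up the incline)

The horizontal push has a component P sin θ into the surface, so N = m g cos θ + P sin θ = 403.6 + 86.85 = 490.5 N.
Parallel to the incline: P cos θ − m g sin θ = 107.2 − 326.9 = -219.6 N; the friction needed to balance this is 219.6 N acting up the slope.
Maximum static friction: μ_s N = 0.25 × 490.5 = 122.6 N.
|f_req| = 219.6 > 122.6 N → the block slides down the incline; f = μ_k N = 0.19 × 490.5 = 93.2 N.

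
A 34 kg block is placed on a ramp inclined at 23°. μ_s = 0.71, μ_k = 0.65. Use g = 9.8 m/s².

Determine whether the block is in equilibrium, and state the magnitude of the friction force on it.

N = m g cos θ = 307 N.
Down-slope weight component: m g sin θ = 130 N.
μ_s N = 218 N.
130 ≤ 218 N, so it stays put; friction = 130 N.

f ≈ 130 N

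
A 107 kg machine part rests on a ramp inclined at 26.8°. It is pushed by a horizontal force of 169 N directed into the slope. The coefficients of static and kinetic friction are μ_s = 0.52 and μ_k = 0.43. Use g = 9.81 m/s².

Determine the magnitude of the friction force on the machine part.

f ≈ 322 N (up the incline)

The horizontal push has a component P sin θ into the surface, so N = m g cos θ + P sin θ = 936.9 + 76.2 = 1013 N.
Parallel to the incline: P cos θ − m g sin θ = 150.8 − 473.3 = -322.4 N; the friction needed to balance this is 322.4 N acting up the slope.
Maximum static friction: μ_s N = 0.52 × 1013 = 526.8 N.
Since 322.4 N is within the 526.8 N limit, the machine part stays put and friction is exactly 322 N.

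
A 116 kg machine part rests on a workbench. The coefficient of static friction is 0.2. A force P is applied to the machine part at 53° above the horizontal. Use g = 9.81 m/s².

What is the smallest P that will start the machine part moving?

P ≈ 299 N

N = m g − P sin α (the pull lifts the machine part).
At impending slip, P cos α = μ_s N = μ_s (m g − P sin α).
Solving: P (cos α + μ_s sin α) = μ_s m g → P = 0.2×1140/(cos 53° + 0.2 sin 53°) = 228/0.7615 = 299 N.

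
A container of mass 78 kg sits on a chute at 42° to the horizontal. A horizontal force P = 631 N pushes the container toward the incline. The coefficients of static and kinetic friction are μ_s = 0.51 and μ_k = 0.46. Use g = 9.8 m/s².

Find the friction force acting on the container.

Normal direction: N = m g cos θ + P sin θ = 990.3 N.
Parallel to the incline: P cos θ − m g sin θ = 468.9 − 511.5 = -42.56 N; the friction needed to balance this is 42.56 N acting up the slope.
Maximum static friction: μ_s N = 0.51 × 990.3 = 505 N.
Since 42.56 N is within the 505 N limit, the container stays put and friction is exactly 42.6 N.

f ≈ 42.6 N (up the incline)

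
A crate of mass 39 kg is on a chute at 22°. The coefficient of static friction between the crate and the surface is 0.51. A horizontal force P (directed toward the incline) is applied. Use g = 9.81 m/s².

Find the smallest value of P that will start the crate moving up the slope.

At impending motion up the slope, friction acts down-slope at its limit: f = μ_s N.
Perpendicular to the incline: N = m g cos θ + P sin θ.
Along the incline: P cos θ = m g sin θ + μ_s N = m g sin θ + μ_s (m g cos θ + P sin θ).
Solving, P (cos θ − μ_s sin θ) = m g (sin θ + μ_s cos θ), so P = 39×9.81×(sin 22° + 0.51 cos 22°)/(cos 22° − 0.51 sin 22°) = 383×0.8475/0.7361 = 440 N.

P ≈ 440 N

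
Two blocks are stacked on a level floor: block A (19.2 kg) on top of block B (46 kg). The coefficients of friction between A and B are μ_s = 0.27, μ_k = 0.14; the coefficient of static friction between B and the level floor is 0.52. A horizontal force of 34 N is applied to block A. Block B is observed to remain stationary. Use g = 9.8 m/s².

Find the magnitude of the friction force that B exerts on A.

f ≈ 34 N

Between the blocks, N₁ = m_A g = 188.2 N.
So the A–B interface can sustain at most μ_s N₁ = 50.8 N of static friction.
P = 34 N is within that limit, so A and B move together (both at rest); the A–B friction is simply f₁ = P = 34 N.
B experiences an equal 34 N forward from A (third law). B is in equilibrium, so the floor supplies f₂ = 34 N of static friction (limit μ_s(m_A+m_B)g = 332.3 N, not exceeded).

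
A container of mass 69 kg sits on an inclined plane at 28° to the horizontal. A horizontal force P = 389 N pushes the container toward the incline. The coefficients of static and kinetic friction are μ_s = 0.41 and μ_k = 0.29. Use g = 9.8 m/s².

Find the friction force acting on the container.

Resolve perpendicular to the incline: N = m g cos θ + P sin θ = 69×9.8×cos 28° + 389×sin 28° = 779.7 N.
Along the incline, the net driving force (taking up-slope positive) is P cos θ − m g sin θ = 343.5 − 317.5 = 26.01 N, so equilibrium requires friction f = -26.01 N (down-slope).
The limit of static friction is μ_s N = 319.7 N.
Since 26.01 N is within the 319.7 N limit, the container stays put and friction is exactly 26 N.

f ≈ 26 N (down the incline)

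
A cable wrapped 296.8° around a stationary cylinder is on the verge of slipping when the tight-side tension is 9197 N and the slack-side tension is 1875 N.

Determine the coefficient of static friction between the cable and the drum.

μ ≈ 0.307

T₂/T₁ = e^{μβ} → μ = ln(T₂/T₁)/β.
β = 296.8° = 5.18 rad.
μ = ln(9197/1875)/5.18 = ln(4.905)/5.18 = 0.307.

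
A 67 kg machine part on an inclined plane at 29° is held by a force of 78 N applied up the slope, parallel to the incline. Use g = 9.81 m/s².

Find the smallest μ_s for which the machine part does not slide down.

μ_s,min ≈ 0.419

N = m g cos θ = 574.9 N.
Friction must make up the shortfall along the incline: f = m g sin θ − P = 318.7 − 78 = 240.7 N.
At the threshold f = μ_s N, so μ_s,min = 240.7/574.9 = 0.419.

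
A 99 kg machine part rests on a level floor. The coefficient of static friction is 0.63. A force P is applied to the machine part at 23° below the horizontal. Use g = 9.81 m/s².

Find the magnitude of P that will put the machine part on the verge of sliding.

P ≈ 907 N

N = m g + P sin α (the push presses the machine part into the level floor).
At impending slip, P cos α = μ_s N = μ_s (m g + P sin α).
Solving: P (cos α − μ_s sin α) = μ_s m g → P = 0.63×971/(cos 23° − 0.63 sin 23°) = 612/0.6743 = 907 N.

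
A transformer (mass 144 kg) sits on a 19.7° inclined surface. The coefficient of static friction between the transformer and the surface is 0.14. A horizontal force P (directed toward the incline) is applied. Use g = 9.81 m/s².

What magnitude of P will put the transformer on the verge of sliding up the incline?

At impending motion up the slope, friction acts down-slope at its limit: f = μ_s N.
Perpendicular to the incline: N = m g cos θ + P sin θ.
Along the incline: P cos θ = m g sin θ + μ_s N = m g sin θ + μ_s (m g cos θ + P sin θ).
Solving, P (cos θ − μ_s sin θ) = m g (sin θ + μ_s cos θ), so P = 144×9.81×(sin 19.7° + 0.14 cos 19.7°)/(cos 19.7° − 0.14 sin 19.7°) = 1410×0.4689/0.8943 = 741 N.

P ≈ 741 N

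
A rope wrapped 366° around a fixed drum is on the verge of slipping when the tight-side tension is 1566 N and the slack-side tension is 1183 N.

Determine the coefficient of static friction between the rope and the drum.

μ ≈ 0.0439

T₂/T₁ = e^{μβ} → μ = ln(T₂/T₁)/β.
β = 366° = 6.388 rad.
μ = ln(1566/1183)/6.388 = ln(1.324)/6.388 = 0.0439.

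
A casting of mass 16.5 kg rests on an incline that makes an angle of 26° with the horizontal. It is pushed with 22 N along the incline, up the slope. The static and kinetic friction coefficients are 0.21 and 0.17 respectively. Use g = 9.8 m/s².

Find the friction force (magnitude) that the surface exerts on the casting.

f ≈ 24.7 N (up the incline)

The normal reaction is N = m g cos θ = 145.3 N.
For equilibrium along the incline the friction force must supply f = m g sin θ − P = 70.88 − 22 = 48.88 N (positive meaning up-slope).
The static-friction ceiling is μ_s N = 0.21 × 145.3 = 30.52 N.
|48.88| exceeds 30.52 N, so the casting slips down-slope; friction is kinetic, f = μ_k N = 0.17×145.3 = 24.7 N.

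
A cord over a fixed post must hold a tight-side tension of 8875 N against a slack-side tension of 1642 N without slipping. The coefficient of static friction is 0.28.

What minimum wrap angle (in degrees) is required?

β_min ≈ 345°

T₂/T₁ = e^{μβ} → β = ln(T₂/T₁)/μ.
β = ln(8875/1642)/0.28 = 1.687/0.28 = 6.026 rad.
In degrees: β = 6.026 × 180/π = 345°.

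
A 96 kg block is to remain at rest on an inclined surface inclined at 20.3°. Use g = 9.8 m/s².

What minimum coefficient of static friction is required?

At the slip threshold m g sin θ = μ_s m g cos θ, so μ_s,min = tan θ.
μ_s,min = tan 20.3° = 0.37.

μ_s,min ≈ 0.37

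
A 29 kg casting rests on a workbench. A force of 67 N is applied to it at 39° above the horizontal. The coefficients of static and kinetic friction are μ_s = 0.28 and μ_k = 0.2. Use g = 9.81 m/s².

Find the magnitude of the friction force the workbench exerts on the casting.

The vertical component of P reduces the normal force: N = m g − P sin α = 284.5 − 42.16 = 242.3 N.
For equilibrium, f = P cos α = 67×cos 39° = 52.07 N.
The static-friction limit is μ_s N = 67.85 N.
Since 52.07 N does not exceed the limit, the casting stays at rest and f = 52.1 N.

f ≈ 52.1 N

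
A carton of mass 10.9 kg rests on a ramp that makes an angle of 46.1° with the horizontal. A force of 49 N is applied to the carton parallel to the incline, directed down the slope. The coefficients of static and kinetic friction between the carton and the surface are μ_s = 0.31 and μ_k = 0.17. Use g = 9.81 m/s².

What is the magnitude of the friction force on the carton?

f ≈ 12.6 N (up the incline)

Perpendicular to the surface, N = m g cos θ = 10.9·9.81·cos 46.1° = 74.14 N.
For equilibrium along the incline the friction force must supply f = m g sin θ + P = 77.05 + 49 = 126 N (positive meaning up-slope).
Maximum static friction available: μ_s N = 0.31 × 74.14 = 22.98 N.
|126| exceeds 22.98 N, so the carton slips down-slope; friction is kinetic, f = μ_k N = 0.17×74.14 = 12.6 N.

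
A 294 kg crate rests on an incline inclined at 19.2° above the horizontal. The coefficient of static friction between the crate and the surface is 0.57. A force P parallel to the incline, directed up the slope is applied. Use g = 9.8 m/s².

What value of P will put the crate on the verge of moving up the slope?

P ≈ 2500 N

At impending motion up the slope, friction acts down-slope at its limit: f = μ_s N.
P is parallel to the surface, so N = m g cos θ = 2720 N.
Along the incline: P = m g sin θ + μ_s N = 948 + 0.57×2720 = 2500 N.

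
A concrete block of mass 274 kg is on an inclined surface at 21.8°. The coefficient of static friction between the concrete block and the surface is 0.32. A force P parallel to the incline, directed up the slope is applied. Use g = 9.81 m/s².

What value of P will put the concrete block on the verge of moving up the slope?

At impending motion up the slope, friction acts down-slope at its limit: f = μ_s N.
P is parallel to the surface, so N = m g cos θ = 2500 N.
Along the incline: P = m g sin θ + μ_s N = 998 + 0.32×2500 = 1800 N.

P ≈ 1800 N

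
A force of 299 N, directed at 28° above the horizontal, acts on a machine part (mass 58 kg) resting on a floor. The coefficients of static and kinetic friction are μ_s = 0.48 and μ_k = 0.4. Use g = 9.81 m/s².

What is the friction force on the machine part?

Vertical equilibrium gives N = m g − P sin α = 428.6 N.
For equilibrium, f = P cos α = 299×cos 28° = 264 N.
μ_s N = 0.48 × 428.6 = 205.7 N.
The required friction exceeds μ_s N, so the machine part moves and f = μ_k N = 171 N.

f ≈ 171 N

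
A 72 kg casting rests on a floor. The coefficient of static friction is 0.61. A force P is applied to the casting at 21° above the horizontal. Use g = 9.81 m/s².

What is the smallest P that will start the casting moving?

N = m g − P sin α (the pull lifts the casting).
At impending slip, P cos α = μ_s N = μ_s (m g − P sin α).
Solving: P (cos α + μ_s sin α) = μ_s m g → P = 0.61×706/(cos 21° + 0.61 sin 21°) = 431/1.152 = 374 N.

P ≈ 374 N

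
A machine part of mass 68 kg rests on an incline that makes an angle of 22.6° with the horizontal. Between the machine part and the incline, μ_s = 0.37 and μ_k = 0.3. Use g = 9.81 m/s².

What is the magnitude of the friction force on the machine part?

Normal force: N = m g cos θ = 68 × 9.81 × cos 22.6° = 615.9 N.
For equilibrium along the incline, friction must balance the weight component: f = m g sin θ = 256.4 N up the slope.
Maximum static friction available: μ_s N = 0.37 × 615.9 = 227.9 N.
Since |256.4| > 227.9 N, static friction cannot hold it; the machine part slides down the incline and kinetic friction applies: f = μ_k N = 0.3 × 615.9 = 185 N.

f ≈ 185 N (up the incline)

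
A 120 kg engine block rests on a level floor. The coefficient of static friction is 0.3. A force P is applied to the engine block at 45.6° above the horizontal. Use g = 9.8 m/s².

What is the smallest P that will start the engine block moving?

N = m g − P sin α (the pull lifts the engine block).
At impending slip, P cos α = μ_s N = μ_s (m g − P sin α).
Solving: P (cos α + μ_s sin α) = μ_s m g → P = 0.3×1180/(cos 45.6° + 0.3 sin 45.6°) = 353/0.914 = 386 N.

P ≈ 386 N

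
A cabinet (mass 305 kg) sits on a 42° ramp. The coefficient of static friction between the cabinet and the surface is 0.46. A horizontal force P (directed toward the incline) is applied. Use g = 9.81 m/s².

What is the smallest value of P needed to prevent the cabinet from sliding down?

The cabinet tends to slide down (tan θ > μ_s), so at the point of impending slip friction acts up-slope at its limit: f = μ_s N.
Perpendicular to the incline: N = m g cos θ + P sin θ.
Along the incline: P cos θ + μ_s N = m g sin θ, i.e. P cos θ + μ_s (m g cos θ + P sin θ) = m g sin θ.
Solving, P (cos θ + μ_s sin θ) = m g (sin θ − μ_s cos θ), so P = 2990×0.3273/1.051 = 932 N.

P_min ≈ 932 N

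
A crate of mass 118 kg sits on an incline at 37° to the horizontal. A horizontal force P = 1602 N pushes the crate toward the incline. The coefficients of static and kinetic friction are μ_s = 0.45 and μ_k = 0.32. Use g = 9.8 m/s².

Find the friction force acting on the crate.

Resolve perpendicular to the incline: N = m g cos θ + P sin θ = 118×9.8×cos 37° + 1602×sin 37° = 1888 N.
Along the incline, the net driving force (taking up-slope positive) is P cos θ − m g sin θ = 1279 − 695.9 = 583.5 N, so equilibrium requires friction f = -583.5 N (down-slope).
Maximum static friction: μ_s N = 0.45 × 1888 = 849.4 N.
|f_req| = 583.5 ≤ 849.4 N → the crate is in equilibrium; friction equals the required value.

f ≈ 583 N (down the incline)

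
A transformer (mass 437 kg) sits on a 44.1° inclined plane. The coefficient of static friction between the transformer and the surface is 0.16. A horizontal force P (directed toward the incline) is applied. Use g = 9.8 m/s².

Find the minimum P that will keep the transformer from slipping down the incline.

P_min ≈ 3000 N

The transformer tends to slide down (tan θ > μ_s), so at the point of impending slip friction acts up-slope at its limit: f = μ_s N.
Perpendicular to the incline: N = m g cos θ + P sin θ.
Along the incline: P cos θ + μ_s N = m g sin θ, i.e. P cos θ + μ_s (m g cos θ + P sin θ) = m g sin θ.
Solving, P (cos θ + μ_s sin θ) = m g (sin θ − μ_s cos θ), so P = 4280×0.581/0.8295 = 3000 N.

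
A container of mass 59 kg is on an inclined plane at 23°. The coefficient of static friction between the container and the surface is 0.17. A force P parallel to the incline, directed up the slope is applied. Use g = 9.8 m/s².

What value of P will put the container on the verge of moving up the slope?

P ≈ 316 N

At impending motion up the slope, friction acts down-slope at its limit: f = μ_s N.
P is parallel to the surface, so N = m g cos θ = 532 N.
Along the incline: P = m g sin θ + μ_s N = 226 + 0.17×532 = 316 N.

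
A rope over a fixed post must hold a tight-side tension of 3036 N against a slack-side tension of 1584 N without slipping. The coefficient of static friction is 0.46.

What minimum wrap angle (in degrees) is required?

T₂/T₁ = e^{μβ} → β = ln(T₂/T₁)/μ.
β = ln(3036/1584)/0.46 = 0.6506/0.46 = 1.414 rad.
In degrees: β = 1.414 × 180/π = 81°.

β_min ≈ 81°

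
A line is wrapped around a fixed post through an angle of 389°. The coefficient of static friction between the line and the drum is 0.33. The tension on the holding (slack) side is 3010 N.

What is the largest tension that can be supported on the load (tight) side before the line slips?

At impending slip the capstan equation gives T₂/T₁ = e^{μβ} with β in radians.
β = 389° × π/180 = 6.789 rad.
e^{μβ} = e^{0.33×6.789} = 9.398.
T₂ = T₁ · e^{μβ} = 3010 × 9.398 = 28300 N.

T_max ≈ 28300 N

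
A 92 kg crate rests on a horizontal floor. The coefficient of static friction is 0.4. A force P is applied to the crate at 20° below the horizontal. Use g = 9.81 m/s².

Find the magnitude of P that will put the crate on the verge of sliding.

P ≈ 450 N

N = m g + P sin α (the push presses the crate into the horizontal floor).
At impending slip, P cos α = μ_s N = μ_s (m g + P sin α).
Solving: P (cos α − μ_s sin α) = μ_s m g → P = 0.4×903/(cos 20° − 0.4 sin 20°) = 361/0.8029 = 450 N.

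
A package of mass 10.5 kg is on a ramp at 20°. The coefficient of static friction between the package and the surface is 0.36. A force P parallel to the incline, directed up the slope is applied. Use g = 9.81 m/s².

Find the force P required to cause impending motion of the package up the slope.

At impending motion up the slope, friction acts down-slope at its limit: f = μ_s N.
P is parallel to the surface, so N = m g cos θ = 96.8 N.
Along the incline: P = m g sin θ + μ_s N = 35.2 + 0.36×96.8 = 70.1 N.

P ≈ 70.1 N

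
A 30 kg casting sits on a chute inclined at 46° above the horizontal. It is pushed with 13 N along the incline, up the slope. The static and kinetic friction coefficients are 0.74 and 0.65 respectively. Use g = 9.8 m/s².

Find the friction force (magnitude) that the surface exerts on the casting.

The normal reaction is N = m g cos θ = 204.2 N.
For equilibrium along the incline the friction force must supply f = m g sin θ − P = 211.5 − 13 = 198.5 N (positive meaning up-slope).
Static friction can supply at most μ_s N = 151.1 N.
Since |198.5| > 151.1 N, static friction cannot hold it; the casting slides down the incline and kinetic friction applies: f = μ_k N = 0.65 × 204.2 = 133 N.

f ≈ 133 N (up the incline)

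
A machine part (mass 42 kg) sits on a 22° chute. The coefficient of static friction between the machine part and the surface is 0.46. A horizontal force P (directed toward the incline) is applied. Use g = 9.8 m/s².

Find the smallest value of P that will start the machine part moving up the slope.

P ≈ 437 N

At impending motion up the slope, friction acts down-slope at its limit: f = μ_s N.
Perpendicular to the incline: N = m g cos θ + P sin θ.
Along the incline: P cos θ = m g sin θ + μ_s N = m g sin θ + μ_s (m g cos θ + P sin θ).
Solving, P (cos θ − μ_s sin θ) = m g (sin θ + μ_s cos θ), so P = 42×9.8×(sin 22° + 0.46 cos 22°)/(cos 22° − 0.46 sin 22°) = 412×0.8011/0.7549 = 437 N.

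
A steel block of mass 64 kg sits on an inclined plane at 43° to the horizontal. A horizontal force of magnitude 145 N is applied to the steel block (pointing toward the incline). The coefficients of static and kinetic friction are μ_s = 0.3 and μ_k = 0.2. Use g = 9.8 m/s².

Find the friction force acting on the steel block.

f ≈ 112 N (up the incline)

Resolve perpendicular to the incline: N = m g cos θ + P sin θ = 64×9.8×cos 43° + 145×sin 43° = 557.6 N.
Parallel to the incline: P cos θ − m g sin θ = 106 − 427.7 = -321.7 N; the friction needed to balance this is 321.7 N acting up the slope.
The limit of static friction is μ_s N = 167.3 N.
|f_req| = 321.7 > 167.3 N → the steel block slides down the incline; f = μ_k N = 0.2 × 557.6 = 112 N.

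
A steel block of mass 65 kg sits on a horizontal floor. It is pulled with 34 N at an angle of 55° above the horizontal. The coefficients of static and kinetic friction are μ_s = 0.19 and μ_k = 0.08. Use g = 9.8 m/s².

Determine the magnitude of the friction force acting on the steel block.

f ≈ 19.5 N

The vertical component of P reduces the normal force: N = m g − P sin α = 637 − 27.85 = 609.1 N.
The horizontal driving force is P cos α = 19.5 N, so equilibrium needs friction f = 19.5 N.
μ_s N = 0.19 × 609.1 = 115.7 N.
19.5 ≤ 115.7 N → static; friction equals the required 19.5 N.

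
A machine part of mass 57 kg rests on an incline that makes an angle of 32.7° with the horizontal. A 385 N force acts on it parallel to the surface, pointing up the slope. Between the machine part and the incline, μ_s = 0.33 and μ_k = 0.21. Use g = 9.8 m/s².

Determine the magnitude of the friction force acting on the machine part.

Normal force: N = m g cos θ = 57 × 9.8 × cos 32.7° = 470.1 N.
For equilibrium along the incline the friction force must supply f = m g sin θ − P = 301.8 − 385 = -83.22 N (positive meaning up-slope).
Static friction can supply at most μ_s N = 155.1 N.
Since |-83.22| ≤ 155.1 N, static friction is sufficient; f equals the required value, not μ_s N.

f ≈ 83.2 N (down the incline)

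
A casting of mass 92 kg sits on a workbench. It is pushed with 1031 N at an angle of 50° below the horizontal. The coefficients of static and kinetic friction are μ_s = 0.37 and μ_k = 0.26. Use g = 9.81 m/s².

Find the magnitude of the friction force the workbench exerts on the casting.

Vertical equilibrium gives N = m g + P sin α = 1692 N.
Horizontally, friction must balance P cos α = 662.7 N.
μ_s N = 0.37 × 1692 = 626.2 N.
The required friction exceeds μ_s N, so the casting moves and f = μ_k N = 440 N.

f ≈ 440 N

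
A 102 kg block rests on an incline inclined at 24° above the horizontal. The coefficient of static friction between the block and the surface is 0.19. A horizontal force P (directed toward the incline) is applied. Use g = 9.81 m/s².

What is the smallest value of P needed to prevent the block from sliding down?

The block tends to slide down (tan θ > μ_s), so at the point of impending slip friction acts up-slope at its limit: f = μ_s N.
Perpendicular to the incline: N = m g cos θ + P sin θ.
Along the incline: P cos θ + μ_s N = m g sin θ, i.e. P cos θ + μ_s (m g cos θ + P sin θ) = m g sin θ.
Solving, P (cos θ + μ_s sin θ) = m g (sin θ − μ_s cos θ), so P = 1000×0.2332/0.9908 = 235 N.

P_min ≈ 235 N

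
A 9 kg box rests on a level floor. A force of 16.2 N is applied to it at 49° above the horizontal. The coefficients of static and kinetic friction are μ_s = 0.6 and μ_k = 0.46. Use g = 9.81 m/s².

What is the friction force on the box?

f ≈ 10.6 N

N = m g − P sin α = 88.29 − 16.2×sin 49° = 76.06 N.
For equilibrium, f = P cos α = 16.2×cos 49° = 10.63 N.
μ_s N = 0.6 × 76.06 = 45.64 N.
10.63 ≤ 45.64 N → static; friction equals the required 10.6 N.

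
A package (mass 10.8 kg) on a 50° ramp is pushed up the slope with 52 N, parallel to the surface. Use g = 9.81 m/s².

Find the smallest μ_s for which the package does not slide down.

N = m g cos θ = 68.1 N.
Friction must make up the shortfall along the incline: f = m g sin θ − P = 81.16 − 52 = 29.16 N.
At the threshold f = μ_s N, so μ_s,min = 29.16/68.1 = 0.428.

μ_s,min ≈ 0.428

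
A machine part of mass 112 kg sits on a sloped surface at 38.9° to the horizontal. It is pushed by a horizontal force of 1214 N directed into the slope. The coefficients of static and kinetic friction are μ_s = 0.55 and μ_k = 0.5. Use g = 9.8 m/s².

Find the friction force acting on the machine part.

Normal direction: N = m g cos θ + P sin θ = 1617 N.
Along the incline, the net driving force (taking up-slope positive) is P cos θ − m g sin θ = 944.8 − 689.3 = 255.5 N, so equilibrium requires friction f = -255.5 N (down-slope).
The limit of static friction is μ_s N = 889.1 N.
Since 255.5 N is within the 889.1 N limit, the machine part stays put and friction is exactly 256 N.

f ≈ 256 N (down the incline)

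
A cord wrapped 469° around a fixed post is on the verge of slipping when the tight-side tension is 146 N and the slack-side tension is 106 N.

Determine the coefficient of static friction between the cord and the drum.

T₂/T₁ = e^{μβ} → μ = ln(T₂/T₁)/β.
β = 469° = 8.186 rad.
μ = ln(146/106)/8.186 = ln(1.377)/8.186 = 0.0391.

μ ≈ 0.0391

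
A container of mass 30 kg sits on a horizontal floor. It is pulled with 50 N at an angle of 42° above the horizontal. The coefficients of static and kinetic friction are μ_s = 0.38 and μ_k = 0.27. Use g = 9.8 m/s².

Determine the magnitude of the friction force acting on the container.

N = m g − P sin α = 294 − 50×sin 42° = 260.5 N.
The horizontal driving force is P cos α = 37.16 N, so equilibrium needs friction f = 37.16 N.
μ_s N = 0.38 × 260.5 = 99.01 N.
37.16 ≤ 99.01 N → static; friction equals the required 37.2 N.

f ≈ 37.2 N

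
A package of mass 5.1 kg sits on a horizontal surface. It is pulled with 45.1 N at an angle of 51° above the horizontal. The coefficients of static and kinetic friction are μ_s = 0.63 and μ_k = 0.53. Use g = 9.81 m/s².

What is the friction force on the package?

f ≈ 7.94 N

Vertical equilibrium gives N = m g − P sin α = 14.98 N.
The horizontal driving force is P cos α = 28.38 N, so equilibrium needs friction f = 28.38 N.
The static-friction limit is μ_s N = 9.438 N.
The required friction exceeds μ_s N, so the package moves and f = μ_k N = 7.94 N.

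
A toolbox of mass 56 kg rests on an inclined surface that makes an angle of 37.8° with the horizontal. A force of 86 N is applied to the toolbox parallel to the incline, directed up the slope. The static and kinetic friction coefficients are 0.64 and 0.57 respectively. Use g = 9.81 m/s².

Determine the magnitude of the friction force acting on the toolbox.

f ≈ 251 N (up the incline)

Perpendicular to the surface, N = m g cos θ = 56·9.81·cos 37.8° = 434.1 N.
The friction needed for equilibrium is m g sin θ − P = 336.7 − 86 = 250.7 N, measured positive up-slope.
Maximum static friction available: μ_s N = 0.64 × 434.1 = 277.8 N.
Since |250.7| ≤ 277.8 N, no slip — friction simply equals what equilibrium demands.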